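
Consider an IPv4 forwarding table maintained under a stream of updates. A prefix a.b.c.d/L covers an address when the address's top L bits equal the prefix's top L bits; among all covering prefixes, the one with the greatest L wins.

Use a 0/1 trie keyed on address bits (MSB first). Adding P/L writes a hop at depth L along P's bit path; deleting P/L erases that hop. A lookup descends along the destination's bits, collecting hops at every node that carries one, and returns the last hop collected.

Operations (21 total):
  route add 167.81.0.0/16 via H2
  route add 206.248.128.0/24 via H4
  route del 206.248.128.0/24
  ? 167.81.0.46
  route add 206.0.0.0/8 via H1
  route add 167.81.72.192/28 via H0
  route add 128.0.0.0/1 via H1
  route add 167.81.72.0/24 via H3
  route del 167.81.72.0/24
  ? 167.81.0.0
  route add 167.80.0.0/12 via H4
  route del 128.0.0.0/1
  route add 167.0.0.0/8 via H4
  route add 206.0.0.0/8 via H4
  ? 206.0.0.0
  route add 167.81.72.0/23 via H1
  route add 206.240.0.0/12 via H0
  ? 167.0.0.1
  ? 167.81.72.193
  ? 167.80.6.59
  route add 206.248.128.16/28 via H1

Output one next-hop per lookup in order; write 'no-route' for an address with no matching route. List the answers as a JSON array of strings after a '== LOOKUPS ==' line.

Apply in order:
  add 167.81.0.0/16 -> H2 at depth 16
  add 206.248.128.0/24 -> H4 at depth 24
  - 206.248.128.0/24 clear@24
  ? 167.81.0.46  path d0:-→d1:-→d2:-→d3:-→d4:-→d5:-→d6:-→d7:-→d8:-→d9:-→d10:-→d11:-→d12:-→d13:-→d14:-→d15:-→d16:H2  best=H2
  add 206.0.0.0/8 -> H1 at depth 8
  add 167.81.72.192/28 -> H0 at depth 28
  add 128.0.0.0/1 -> H1 at depth 1
  add 167.81.72.0/24 -> H3 at depth 24
  - 167.81.72.0/24 clear@24
  ? 167.81.0.0  path d0:-→d1:H1→d2:-→d3:-→d4:-→d5:-→d6:-→d7:-→d8:-→d9:-→d10:-→d11:-→d12:-→d13:-→d14:-→d15:-→d16:H2→d17:-  best=H2
  add 167.80.0.0/12 -> H4 at depth 12
  - 128.0.0.0/1 clear@1
  add 167.0.0.0/8 -> H4 at depth 8
  add 206.0.0.0/8 -> H4 at depth 8
  ? 206.0.0.0  path d0:-→d1:-→d2:-→d3:-→d4:-→d5:-→d6:-→d7:-→d8:H4  best=H4
  add 167.81.72.0/23 -> H1 at depth 23
  add 206.240.0.0/12 -> H0 at depth 12
  ? 167.0.0.1  path d0:-→d1:-→d2:-→d3:-→d4:-→d5:-→d6:-→d7:-→d8:H4→d9:-  best=H4
  ? 167.81.72.193  path d0:-→d1:-→d2:-→d3:-→d4:-→d5:-→d6:-→d7:-→d8:H4→d9:-→d10:-→d11:-→d12:H4→d13:-→d14:-→d15:-→d16:H2→d17:-→d18:-→d19:-→d20:-→d21:-→d22:-→d23:H1→d24:-→d25:-→d26:-→d27:-→d28:H0  best=H0
  ? 167.80.6.59  path d0:-→d1:-→d2:-→d3:-→d4:-→d5:-→d6:-→d7:-→d8:H4→d9:-→d10:-→d11:-→d12:H4→d13:-→d14:-→d15:-  best=H4
  add 206.248.128.16/28 -> H1 at depth 28

== LOOKUPS ==
["H2","H2","H4","H4","H0","H4"]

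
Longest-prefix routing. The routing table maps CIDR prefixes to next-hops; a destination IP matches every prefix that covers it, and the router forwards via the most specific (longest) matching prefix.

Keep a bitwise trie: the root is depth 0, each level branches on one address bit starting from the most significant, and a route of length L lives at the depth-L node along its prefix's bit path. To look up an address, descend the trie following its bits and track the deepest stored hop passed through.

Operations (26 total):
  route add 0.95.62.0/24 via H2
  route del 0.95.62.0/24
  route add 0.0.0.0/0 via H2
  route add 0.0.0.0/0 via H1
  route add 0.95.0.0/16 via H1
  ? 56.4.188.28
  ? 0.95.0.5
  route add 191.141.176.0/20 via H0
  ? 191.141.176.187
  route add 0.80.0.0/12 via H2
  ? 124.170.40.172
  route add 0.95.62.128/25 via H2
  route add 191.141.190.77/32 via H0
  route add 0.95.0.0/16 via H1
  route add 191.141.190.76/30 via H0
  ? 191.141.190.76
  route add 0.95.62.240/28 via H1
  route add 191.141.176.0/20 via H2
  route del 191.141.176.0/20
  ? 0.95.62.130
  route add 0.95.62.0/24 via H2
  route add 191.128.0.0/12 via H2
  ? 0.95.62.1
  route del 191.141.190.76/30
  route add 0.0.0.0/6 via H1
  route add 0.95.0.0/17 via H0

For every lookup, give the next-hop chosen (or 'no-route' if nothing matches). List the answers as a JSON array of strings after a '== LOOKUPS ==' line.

Apply in order:
  add 0.95.62.0/24 -> H2 at depth 24
  del 0.95.62.0/24 (clear depth 24)
  add 0.0.0.0/0 -> H2 at depth 0
  add 0.0.0.0/0 -> H1 at depth 0
  add 0.95.0.0/16 -> H1 at depth 16
  lookup 56.4.188.28: bits 00 walk d0:H1→d1:-→d2:- -> H1
  lookup 0.95.0.5: bits 000000000101111100 walk d0:H1→d1:-→d2:-→d3:-→d4:-→d5:-→d6:-→d7:-→d8:-→d9:-→d10:-→d11:-→d12:-→d13:-→d14:-→d15:-→d16:H1→d17:-→d18:- -> H1
  add 191.141.176.0/20 -> H0 at depth 20
  lookup 191.141.176.187: bits 10111111100011011011 walk d0:H1→d1:-→d2:-→d3:-→d4:-→d5:-→d6:-→d7:-→d8:-→d9:-→d10:-→d11:-→d12:-→d13:-→d14:-→d15:-→d16:-→d17:-→d18:-→d19:-→d20:H0 -> H0
  add 0.80.0.0/12 -> H2 at depth 12
  lookup 124.170.40.172: bits 0 walk d0:H1→d1:- -> H1
  add 0.95.62.128/25 -> H2 at depth 25
  add 191.141.190.77/32 -> H0 at depth 32
  add 0.95.0.0/16 -> H1 at depth 16
  add 191.141.190.76/30 -> H0 at depth 30
  lookup 191.141.190.76: bits 1011111110001101101111100100110 walk d0:H1→d1:-→d2:-→d3:-→d4:-→d5:-→d6:-→d7:-→d8:-→d9:-→d10:-→d11:-→d12:-→d13:-→d14:-→d15:-→d16:-→d17:-→d18:-→d19:-→d20:H0→d21:-→d22:-→d23:-→d24:-→d25:-→d26:-→d27:-→d28:-→d29:-→d30:H0→d31:- -> H0
  add 0.95.62.240/28 -> H1 at depth 28
  add 191.141.176.0/20 -> H2 at depth 20
  del 191.141.176.0/20 (clear depth 20)
  lookup 0.95.62.130: bits 0000000001011111001111101 walk d0:H1→d1:-→d2:-→d3:-→d4:-→d5:-→d6:-→d7:-→d8:-→d9:-→d10:-→d11:-→d12:H2→d13:-→d14:-→d15:-→d16:H1→d17:-→d18:-→d19:-→d20:-→d21:-→d22:-→d23:-→d24:-→d25:H2 -> H2
  add 0.95.62.0/24 -> H2 at depth 24
  add 191.128.0.0/12 -> H2 at depth 12
  lookup 0.95.62.1: bits 000000000101111100111110 walk d0:H1→d1:-→d2:-→d3:-→d4:-→d5:-→d6:-→d7:-→d8:-→d9:-→d10:-→d11:-→d12:H2→d13:-→d14:-→d15:-→d16:H1→d17:-→d18:-→d19:-→d20:-→d21:-→d22:-→d23:-→d24:H2 -> H2
  del 191.141.190.76/30 (clear depth 30)
  add 0.0.0.0/6 -> H1 at depth 6
  add 0.95.0.0/17 -> H0 at depth 17

== LOOKUPS ==
["H1","H1","H0","H1","H0","H2","H2"]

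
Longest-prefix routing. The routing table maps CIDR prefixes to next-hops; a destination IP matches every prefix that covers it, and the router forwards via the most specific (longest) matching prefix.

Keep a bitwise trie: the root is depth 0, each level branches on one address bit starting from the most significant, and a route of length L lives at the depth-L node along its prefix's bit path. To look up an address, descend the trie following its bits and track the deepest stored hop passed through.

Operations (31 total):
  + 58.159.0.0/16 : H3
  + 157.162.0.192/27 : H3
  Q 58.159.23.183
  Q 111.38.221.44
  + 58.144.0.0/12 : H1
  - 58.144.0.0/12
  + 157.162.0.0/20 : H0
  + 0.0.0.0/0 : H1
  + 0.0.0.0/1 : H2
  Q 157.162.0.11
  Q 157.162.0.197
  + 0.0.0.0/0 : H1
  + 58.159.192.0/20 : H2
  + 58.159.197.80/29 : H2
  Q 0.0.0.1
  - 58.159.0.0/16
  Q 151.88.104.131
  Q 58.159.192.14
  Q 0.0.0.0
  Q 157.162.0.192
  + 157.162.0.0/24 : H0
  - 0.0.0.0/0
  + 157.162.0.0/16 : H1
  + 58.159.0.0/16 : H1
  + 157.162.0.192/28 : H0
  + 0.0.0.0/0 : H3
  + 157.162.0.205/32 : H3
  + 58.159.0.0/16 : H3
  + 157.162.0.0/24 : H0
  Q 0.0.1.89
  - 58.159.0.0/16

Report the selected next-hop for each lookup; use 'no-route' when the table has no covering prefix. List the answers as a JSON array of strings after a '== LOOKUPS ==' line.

Trace:
  + 58.159.0.0/16 (H3) depth=16
  + 157.162.0.192/27 (H3) depth=27
  lookup 58.159.23.183: bits 0011101010011111 walk d0:-→d1:-→d2:-→d3:-→d4:-→d5:-→d6:-→d7:-→d8:-→d9:-→d10:-→d11:-→d12:-→d13:-→d14:-→d15:-→d16:H3 -> H3
  lookup 111.38.221.44: bits 0 walk d0:-→d1:- -> no-route
  + 58.144.0.0/12 (H1) depth=12
  del 58.144.0.0/12 (clear depth 12)
  + 157.162.0.0/20 (H0) depth=20
  + 0.0.0.0/0 (H1) depth=0
  + 0.0.0.0/1 (H2) depth=1
  lookup 157.162.0.11: bits 100111011010001000000000 walk d0:H1→d1:-→d2:-→d3:-→d4:-→d5:-→d6:-→d7:-→d8:-→d9:-→d10:-→d11:-→d12:-→d13:-→d14:-→d15:-→d16:-→d17:-→d18:-→d19:-→d20:H0→d21:-→d22:-→d23:-→d24:- -> H0
  lookup 157.162.0.197: bits 100111011010001000000000110 walk d0:H1→d1:-→d2:-→d3:-→d4:-→d5:-→d6:-→d7:-→d8:-→d9:-→d10:-→d11:-→d12:-→d13:-→d14:-→d15:-→d16:-→d17:-→d18:-→d19:-→d20:H0→d21:-→d22:-→d23:-→d24:-→d25:-→d26:-→d27:H3 -> H3
  + 0.0.0.0/0 (H1) depth=0
  + 58.159.192.0/20 (H2) depth=20
  + 58.159.197.80/29 (H2) depth=29
  lookup 0.0.0.1: bits 00 walk d0:H1→d1:H2→d2:- -> H2
  del 58.159.0.0/16 (clear depth 16)
  lookup 151.88.104.131: bits 1001 walk d0:H1→d1:-→d2:-→d3:-→d4:- -> H1
  lookup 58.159.192.14: bits 001110101001111111000 walk d0:H1→d1:H2→d2:-→d3:-→d4:-→d5:-→d6:-→d7:-→d8:-→d9:-→d10:-→d11:-→d12:-→d13:-→d14:-→d15:-→d16:-→d17:-→d18:-→d19:-→d20:H2→d21:- -> H2
  lookup 0.0.0.0: bits 00 walk d0:H1→d1:H2→d2:- -> H2
  lookup 157.162.0.192: bits 100111011010001000000000110 walk d0:H1→d1:-→d2:-→d3:-→d4:-→d5:-→d6:-→d7:-→d8:-→d9:-→d10:-→d11:-→d12:-→d13:-→d14:-→d15:-→d16:-→d17:-→d18:-→d19:-→d20:H0→d21:-→d22:-→d23:-→d24:-→d25:-→d26:-→d27:H3 -> H3
  + 157.162.0.0/24 (H0) depth=24
  del 0.0.0.0/0 (clear depth 0)
  + 157.162.0.0/16 (H1) depth=16
  + 58.159.0.0/16 (H1) depth=16
  + 157.162.0.192/28 (H0) depth=28
  + 0.0.0.0/0 (H3) depth=0
  + 157.162.0.205/32 (H3) depth=32
  + 58.159.0.0/16 (H3) depth=16
  + 157.162.0.0/24 (H0) depth=24
  lookup 0.0.1.89: bits 00 walk d0:H3→d1:H2→d2:- -> H2
  del 58.159.0.0/16 (clear depth 16)

== LOOKUPS ==
["H3","no-route","H0","H3","H2","H1","H2","H2","H3","H2"]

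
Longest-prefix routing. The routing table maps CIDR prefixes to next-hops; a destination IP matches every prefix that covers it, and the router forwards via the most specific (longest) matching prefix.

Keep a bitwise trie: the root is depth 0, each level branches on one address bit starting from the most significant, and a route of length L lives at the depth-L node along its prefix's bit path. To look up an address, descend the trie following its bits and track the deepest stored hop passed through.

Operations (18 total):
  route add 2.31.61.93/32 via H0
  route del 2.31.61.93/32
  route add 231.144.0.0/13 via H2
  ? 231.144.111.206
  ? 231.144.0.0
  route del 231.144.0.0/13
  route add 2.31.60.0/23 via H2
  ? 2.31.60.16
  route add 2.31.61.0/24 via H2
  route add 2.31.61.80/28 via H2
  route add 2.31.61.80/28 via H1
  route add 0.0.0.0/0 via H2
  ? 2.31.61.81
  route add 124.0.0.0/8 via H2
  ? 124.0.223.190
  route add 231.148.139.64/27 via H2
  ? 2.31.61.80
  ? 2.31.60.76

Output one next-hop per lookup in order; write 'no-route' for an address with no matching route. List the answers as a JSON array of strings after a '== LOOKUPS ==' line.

Process each operation:
  add 2.31.61.93/32 -> H0 at depth 32
  del 2.31.61.93/32 (clear depth 32)
  add 231.144.0.0/13 -> H2 at depth 13
  ? 231.144.111.206  path d0:-→d1:-→d2:-→d3:-→d4:-→d5:-→d6:-→d7:-→d8:-→d9:-→d10:-→d11:-→d12:-→d13:H2  best=H2
  ? 231.144.0.0  path d0:-→d1:-→d2:-→d3:-→d4:-→d5:-→d6:-→d7:-→d8:-→d9:-→d10:-→d11:-→d12:-→d13:H2  best=H2
  del 231.144.0.0/13 (clear depth 13)
  add 2.31.60.0/23 -> H2 at depth 23
  ? 2.31.60.16  path d0:-→d1:-→d2:-→d3:-→d4:-→d5:-→d6:-→d7:-→d8:-→d9:-→d10:-→d11:-→d12:-→d13:-→d14:-→d15:-→d16:-→d17:-→d18:-→d19:-→d20:-→d21:-→d22:-→d23:H2  best=H2
  add 2.31.61.0/24 -> H2 at depth 24
  add 2.31.61.80/28 -> H2 at depth 28
  add 2.31.61.80/28 -> H1 at depth 28
  add 0.0.0.0/0 -> H2 at depth 0
  ? 2.31.61.81  path d0:H2→d1:-→d2:-→d3:-→d4:-→d5:-→d6:-→d7:-→d8:-→d9:-→d10:-→d11:-→d12:-→d13:-→d14:-→d15:-→d16:-→d17:-→d18:-→d19:-→d20:-→d21:-→d22:-→d23:H2→d24:H2→d25:-→d26:-→d27:-→d28:H1  best=H1
  add 124.0.0.0/8 -> H2 at depth 8
  ? 124.0.223.190  path d0:H2→d1:-→d2:-→d3:-→d4:-→d5:-→d6:-→d7:-→d8:H2  best=H2
  add 231.148.139.64/27 -> H2 at depth 27
  ? 2.31.61.80  path d0:H2→d1:-→d2:-→d3:-→d4:-→d5:-→d6:-→d7:-→d8:-→d9:-→d10:-→d11:-→d12:-→d13:-→d14:-→d15:-→d16:-→d17:-→d18:-→d19:-→d20:-→d21:-→d22:-→d23:H2→d24:H2→d25:-→d26:-→d27:-→d28:H1  best=H1
  ? 2.31.60.76  path d0:H2→d1:-→d2:-→d3:-→d4:-→d5:-→d6:-→d7:-→d8:-→d9:-→d10:-→d11:-→d12:-→d13:-→d14:-→d15:-→d16:-→d17:-→d18:-→d19:-→d20:-→d21:-→d22:-→d23:H2  best=H2

== LOOKUPS ==
["H2","H2","H2","H1","H2","H1","H2"]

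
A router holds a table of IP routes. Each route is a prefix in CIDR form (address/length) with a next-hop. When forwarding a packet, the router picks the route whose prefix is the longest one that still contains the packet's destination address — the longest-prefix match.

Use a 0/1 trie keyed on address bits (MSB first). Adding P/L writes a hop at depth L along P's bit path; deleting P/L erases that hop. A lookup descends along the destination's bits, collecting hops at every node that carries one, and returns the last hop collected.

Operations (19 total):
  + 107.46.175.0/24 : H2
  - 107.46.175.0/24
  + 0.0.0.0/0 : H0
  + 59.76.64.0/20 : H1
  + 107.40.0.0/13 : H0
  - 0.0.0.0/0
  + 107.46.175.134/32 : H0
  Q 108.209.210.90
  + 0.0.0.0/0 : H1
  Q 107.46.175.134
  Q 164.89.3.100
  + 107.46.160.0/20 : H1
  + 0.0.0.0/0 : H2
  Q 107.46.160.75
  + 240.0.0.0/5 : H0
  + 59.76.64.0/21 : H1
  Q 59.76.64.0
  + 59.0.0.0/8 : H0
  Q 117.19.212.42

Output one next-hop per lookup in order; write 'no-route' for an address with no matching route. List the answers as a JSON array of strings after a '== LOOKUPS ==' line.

Apply in order:
  add 107.46.175.0/24 -> H2 at depth 24
  del 107.46.175.0/24 (clear depth 24)
  add 0.0.0.0/0 -> H0 at depth 0
  add 59.76.64.0/20 -> H1 at depth 20
  add 107.40.0.0/13 -> H0 at depth 13
  del 0.0.0.0/0 (clear depth 0)
  add 107.46.175.134/32 -> H0 at depth 32
  Q 108.209.210.90: descend 01101 ; hops seen [∅] ; pick no-route
  add 0.0.0.0/0 -> H1 at depth 0
  Q 107.46.175.134: descend 01101011001011101010111110000110 ; hops seen [H1,H0,H0] ; pick H0
  Q 164.89.3.100: descend ε ; hops seen [H1] ; pick H1
  add 107.46.160.0/20 -> H1 at depth 20
  add 0.0.0.0/0 -> H2 at depth 0
  Q 107.46.160.75: descend 01101011001011101010 ; hops seen [H2,H0,H1] ; pick H1
  add 240.0.0.0/5 -> H0 at depth 5
  add 59.76.64.0/21 -> H1 at depth 21
  Q 59.76.64.0: descend 001110110100110001000 ; hops seen [H2,H1,H1] ; pick H1
  add 59.0.0.0/8 -> H0 at depth 8
  Q 117.19.212.42: descend 011 ; hops seen [H2] ; pick H2

== LOOKUPS ==
["no-route","H0","H1","H1","H1","H2"]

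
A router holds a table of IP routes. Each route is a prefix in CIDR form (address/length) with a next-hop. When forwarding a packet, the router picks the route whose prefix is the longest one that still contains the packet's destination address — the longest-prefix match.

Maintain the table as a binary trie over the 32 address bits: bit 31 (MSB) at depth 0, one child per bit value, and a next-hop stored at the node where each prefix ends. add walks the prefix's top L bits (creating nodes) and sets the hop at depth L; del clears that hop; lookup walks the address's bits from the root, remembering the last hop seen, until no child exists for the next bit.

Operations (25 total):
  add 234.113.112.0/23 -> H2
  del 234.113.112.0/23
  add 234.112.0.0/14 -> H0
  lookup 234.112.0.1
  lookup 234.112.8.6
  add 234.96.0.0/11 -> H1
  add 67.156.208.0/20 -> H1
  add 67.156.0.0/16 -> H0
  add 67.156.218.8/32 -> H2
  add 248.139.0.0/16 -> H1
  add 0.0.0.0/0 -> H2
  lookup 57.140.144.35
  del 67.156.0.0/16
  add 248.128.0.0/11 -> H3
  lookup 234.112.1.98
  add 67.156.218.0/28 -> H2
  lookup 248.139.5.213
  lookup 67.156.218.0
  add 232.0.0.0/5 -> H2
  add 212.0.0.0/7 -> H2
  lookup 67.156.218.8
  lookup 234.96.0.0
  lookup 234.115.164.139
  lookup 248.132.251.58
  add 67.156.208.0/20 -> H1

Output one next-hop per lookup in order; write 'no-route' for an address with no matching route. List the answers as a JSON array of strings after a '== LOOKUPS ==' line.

Process each operation:
  + 234.113.112.0/23 (H2) depth=23
  - 234.113.112.0/23 clear@23
  + 234.112.0.0/14 (H0) depth=14
  Q 234.112.0.1: descend 111010100111000 ; hops seen [H0] ; pick H0
  Q 234.112.8.6: descend 111010100111000 ; hops seen [H0] ; pick H0
  + 234.96.0.0/11 (H1) depth=11
  + 67.156.208.0/20 (H1) depth=20
  + 67.156.0.0/16 (H0) depth=16
  + 67.156.218.8/32 (H2) depth=32
  + 248.139.0.0/16 (H1) depth=16
  + 0.0.0.0/0 (H2) depth=0
  Q 57.140.144.35: descend 0 ; hops seen [H2] ; pick H2
  - 67.156.0.0/16 clear@16
  + 248.128.0.0/11 (H3) depth=11
  Q 234.112.1.98: descend 111010100111000 ; hops seen [H2,H1,H0] ; pick H0
  + 67.156.218.0/28 (H2) depth=28
  Q 248.139.5.213: descend 1111100010001011 ; hops seen [H2,H3,H1] ; pick H1
  Q 67.156.218.0: descend 0100001110011100110110100000 ; hops seen [H2,H1,H2] ; pick H2
  + 232.0.0.0/5 (H2) depth=5
  + 212.0.0.0/7 (H2) depth=7
  Q 67.156.218.8: descend 01000011100111001101101000001000 ; hops seen [H2,H1,H2,H2] ; pick H2
  Q 234.96.0.0: descend 11101010011 ; hops seen [H2,H2,H1] ; pick H1
  Q 234.115.164.139: descend 11101010011100 ; hops seen [H2,H2,H1,H0] ; pick H0
  Q 248.132.251.58: descend 111110001000 ; hops seen [H2,H3] ; pick H3
  + 67.156.208.0/20 (H1) depth=20

== LOOKUPS ==
["H0","H0","H2","H0","H1","H2","H2","H1","H0","H3"]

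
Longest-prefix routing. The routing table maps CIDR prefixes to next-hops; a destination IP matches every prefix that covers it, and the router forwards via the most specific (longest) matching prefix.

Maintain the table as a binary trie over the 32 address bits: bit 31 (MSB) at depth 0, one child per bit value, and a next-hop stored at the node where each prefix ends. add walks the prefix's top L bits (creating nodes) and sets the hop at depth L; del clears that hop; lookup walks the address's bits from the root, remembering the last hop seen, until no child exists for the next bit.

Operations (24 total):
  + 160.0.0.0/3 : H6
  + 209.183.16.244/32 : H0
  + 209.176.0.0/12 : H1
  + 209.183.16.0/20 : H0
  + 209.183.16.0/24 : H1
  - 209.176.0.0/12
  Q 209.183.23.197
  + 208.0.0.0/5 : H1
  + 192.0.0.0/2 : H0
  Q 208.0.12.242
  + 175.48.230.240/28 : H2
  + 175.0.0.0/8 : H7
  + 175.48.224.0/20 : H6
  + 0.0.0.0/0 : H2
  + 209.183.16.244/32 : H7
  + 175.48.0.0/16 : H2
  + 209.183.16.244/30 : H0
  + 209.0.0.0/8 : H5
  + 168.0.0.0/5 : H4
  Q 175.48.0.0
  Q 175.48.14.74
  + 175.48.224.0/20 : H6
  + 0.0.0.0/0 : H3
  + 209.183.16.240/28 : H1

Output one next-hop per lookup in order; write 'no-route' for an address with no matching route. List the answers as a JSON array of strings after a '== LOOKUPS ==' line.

Apply in order:
  add 160.0.0.0/3 -> H6 at depth 3
  add 209.183.16.244/32 -> H0 at depth 32
  add 209.176.0.0/12 -> H1 at depth 12
  add 209.183.16.0/20 -> H0 at depth 20
  add 209.183.16.0/24 -> H1 at depth 24
  - 209.176.0.0/12 clear@12
  lookup 209.183.23.197: bits 110100011011011100010 walk d0:-→d1:-→d2:-→d3:-→d4:-→d5:-→d6:-→d7:-→d8:-→d9:-→d10:-→d11:-→d12:-→d13:-→d14:-→d15:-→d16:-→d17:-→d18:-→d19:-→d20:H0→d21:- -> H0
  add 208.0.0.0/5 -> H1 at depth 5
  add 192.0.0.0/2 -> H0 at depth 2
  lookup 208.0.12.242: bits 1101000 walk d0:-→d1:-→d2:H0→d3:-→d4:-→d5:H1→d6:-→d7:- -> H1
  add 175.48.230.240/28 -> H2 at depth 28
  add 175.0.0.0/8 -> H7 at depth 8
  add 175.48.224.0/20 -> H6 at depth 20
  add 0.0.0.0/0 -> H2 at depth 0
  add 209.183.16.244/32 -> H7 at depth 32
  add 175.48.0.0/16 -> H2 at depth 16
  add 209.183.16.244/30 -> H0 at depth 30
  add 209.0.0.0/8 -> H5 at depth 8
  add 168.0.0.0/5 -> H4 at depth 5
  lookup 175.48.0.0: bits 1010111100110000 walk d0:H2→d1:-→d2:-→d3:H6→d4:-→d5:H4→d6:-→d7:-→d8:H7→d9:-→d10:-→d11:-→d12:-→d13:-→d14:-→d15:-→d16:H2 -> H2
  lookup 175.48.14.74: bits 1010111100110000 walk d0:H2→d1:-→d2:-→d3:H6→d4:-→d5:H4→d6:-→d7:-→d8:H7→d9:-→d10:-→d11:-→d12:-→d13:-→d14:-→d15:-→d16:H2 -> H2
  add 175.48.224.0/20 -> H6 at depth 20
  add 0.0.0.0/0 -> H3 at depth 0
  add 209.183.16.240/28 -> H1 at depth 28

== LOOKUPS ==
["H0","H1","H2","H2"]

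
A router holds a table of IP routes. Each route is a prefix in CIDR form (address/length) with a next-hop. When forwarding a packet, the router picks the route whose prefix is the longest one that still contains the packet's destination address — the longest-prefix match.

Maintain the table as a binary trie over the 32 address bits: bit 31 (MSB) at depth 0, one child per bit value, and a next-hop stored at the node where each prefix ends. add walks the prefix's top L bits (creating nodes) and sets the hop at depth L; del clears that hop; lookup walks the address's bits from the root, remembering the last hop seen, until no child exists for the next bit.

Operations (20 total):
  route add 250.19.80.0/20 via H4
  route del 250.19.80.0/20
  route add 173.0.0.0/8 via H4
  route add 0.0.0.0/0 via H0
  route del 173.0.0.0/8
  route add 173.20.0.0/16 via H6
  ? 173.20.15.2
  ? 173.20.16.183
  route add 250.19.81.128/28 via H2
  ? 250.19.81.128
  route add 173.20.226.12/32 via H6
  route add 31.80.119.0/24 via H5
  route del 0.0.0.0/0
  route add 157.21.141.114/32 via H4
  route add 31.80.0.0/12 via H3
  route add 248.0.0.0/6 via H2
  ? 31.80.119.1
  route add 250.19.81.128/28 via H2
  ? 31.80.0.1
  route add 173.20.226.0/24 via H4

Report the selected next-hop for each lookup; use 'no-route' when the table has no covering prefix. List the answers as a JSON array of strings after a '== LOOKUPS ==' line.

Apply in order:
  add 250.19.80.0/20 -> H4 at depth 20
  del 250.19.80.0/20 (clear depth 20)
  add 173.0.0.0/8 -> H4 at depth 8
  add 0.0.0.0/0 -> H0 at depth 0
  del 173.0.0.0/8 (clear depth 8)
  add 173.20.0.0/16 -> H6 at depth 16
  ? 173.20.15.2  path d0:H0→d1:-→d2:-→d3:-→d4:-→d5:-→d6:-→d7:-→d8:-→d9:-→d10:-→d11:-→d12:-→d13:-→d14:-→d15:-→d16:H6  best=H6
  ? 173.20.16.183  path d0:H0→d1:-→d2:-→d3:-→d4:-→d5:-→d6:-→d7:-→d8:-→d9:-→d10:-→d11:-→d12:-→d13:-→d14:-→d15:-→d16:H6  best=H6
  add 250.19.81.128/28 -> H2 at depth 28
  ? 250.19.81.128  path d0:H0→d1:-→d2:-→d3:-→d4:-→d5:-→d6:-→d7:-→d8:-→d9:-→d10:-→d11:-→d12:-→d13:-→d14:-→d15:-→d16:-→d17:-→d18:-→d19:-→d20:-→d21:-→d22:-→d23:-→d24:-→d25:-→d26:-→d27:-→d28:H2  best=H2
  add 173.20.226.12/32 -> H6 at depth 32
  add 31.80.119.0/24 -> H5 at depth 24
  del 0.0.0.0/0 (clear depth 0)
  add 157.21.141.114/32 -> H4 at depth 32
  add 31.80.0.0/12 -> H3 at depth 12
  add 248.0.0.0/6 -> H2 at depth 6
  ? 31.80.119.1  path d0:-→d1:-→d2:-→d3:-→d4:-→d5:-→d6:-→d7:-→d8:-→d9:-→d10:-→d11:-→d12:H3→d13:-→d14:-→d15:-→d16:-→d17:-→d18:-→d19:-→d20:-→d21:-→d22:-→d23:-→d24:H5  best=H5
  add 250.19.81.128/28 -> H2 at depth 28
  ? 31.80.0.1  path d0:-→d1:-→d2:-→d3:-→d4:-→d5:-→d6:-→d7:-→d8:-→d9:-→d10:-→d11:-→d12:H3→d13:-→d14:-→d15:-→d16:-→d17:-  best=H3
  add 173.20.226.0/24 -> H4 at depth 24

== LOOKUPS ==
["H6","H6","H2","H5","H3"]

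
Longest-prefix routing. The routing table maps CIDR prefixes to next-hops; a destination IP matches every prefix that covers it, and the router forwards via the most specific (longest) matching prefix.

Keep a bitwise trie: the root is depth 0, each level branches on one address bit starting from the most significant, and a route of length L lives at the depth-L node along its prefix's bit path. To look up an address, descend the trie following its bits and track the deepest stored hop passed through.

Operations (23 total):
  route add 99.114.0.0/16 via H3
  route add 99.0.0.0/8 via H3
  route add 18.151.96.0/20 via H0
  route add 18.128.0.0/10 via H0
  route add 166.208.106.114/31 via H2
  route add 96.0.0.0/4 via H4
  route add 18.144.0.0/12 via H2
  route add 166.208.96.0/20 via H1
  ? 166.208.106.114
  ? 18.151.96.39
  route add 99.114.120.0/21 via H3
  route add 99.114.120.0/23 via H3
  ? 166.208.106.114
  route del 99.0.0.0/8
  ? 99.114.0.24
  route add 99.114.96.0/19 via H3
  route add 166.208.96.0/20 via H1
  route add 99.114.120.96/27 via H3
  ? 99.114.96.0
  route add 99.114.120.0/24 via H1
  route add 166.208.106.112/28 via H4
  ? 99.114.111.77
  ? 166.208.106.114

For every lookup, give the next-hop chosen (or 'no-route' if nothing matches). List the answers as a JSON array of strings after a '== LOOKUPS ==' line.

Apply in order:
  add 99.114.0.0/16 -> H3 at depth 16
  add 99.0.0.0/8 -> H3 at depth 8
  add 18.151.96.0/20 -> H0 at depth 20
  add 18.128.0.0/10 -> H0 at depth 10
  add 166.208.106.114/31 -> H2 at depth 31
  add 96.0.0.0/4 -> H4 at depth 4
  add 18.144.0.0/12 -> H2 at depth 12
  add 166.208.96.0/20 -> H1 at depth 20
  lookup 166.208.106.114: bits 1010011011010000011010100111001 walk d0:-→d1:-→d2:-→d3:-→d4:-→d5:-→d6:-→d7:-→d8:-→d9:-→d10:-→d11:-→d12:-→d13:-→d14:-→d15:-→d16:-→d17:-→d18:-→d19:-→d20:H1→d21:-→d22:-→d23:-→d24:-→d25:-→d26:-→d27:-→d28:-→d29:-→d30:-→d31:H2 -> H2
  lookup 18.151.96.39: bits 00010010100101110110 walk d0:-→d1:-→d2:-→d3:-→d4:-→d5:-→d6:-→d7:-→d8:-→d9:-→d10:H0→d11:-→d12:H2→d13:-→d14:-→d15:-→d16:-→d17:-→d18:-→d19:-→d20:H0 -> H0
  add 99.114.120.0/21 -> H3 at depth 21
  add 99.114.120.0/23 -> H3 at depth 23
  lookup 166.208.106.114: bits 1010011011010000011010100111001 walk d0:-→d1:-→d2:-→d3:-→d4:-→d5:-→d6:-→d7:-→d8:-→d9:-→d10:-→d11:-→d12:-→d13:-→d14:-→d15:-→d16:-→d17:-→d18:-→d19:-→d20:H1→d21:-→d22:-→d23:-→d24:-→d25:-→d26:-→d27:-→d28:-→d29:-→d30:-→d31:H2 -> H2
  del 99.0.0.0/8 (clear depth 8)
  lookup 99.114.0.24: bits 01100011011100100 walk d0:-→d1:-→d2:-→d3:-→d4:H4→d5:-→d6:-→d7:-→d8:-→d9:-→d10:-→d11:-→d12:-→d13:-→d14:-→d15:-→d16:H3→d17:- -> H3
  add 99.114.96.0/19 -> H3 at depth 19
  add 166.208.96.0/20 -> H1 at depth 20
  add 99.114.120.96/27 -> H3 at depth 27
  lookup 99.114.96.0: bits 0110001101110010011 walk d0:-→d1:-→d2:-→d3:-→d4:H4→d5:-→d6:-→d7:-→d8:-→d9:-→d10:-→d11:-→d12:-→d13:-→d14:-→d15:-→d16:H3→d17:-→d18:-→d19:H3 -> H3
  add 99.114.120.0/24 -> H1 at depth 24
  add 166.208.106.112/28 -> H4 at depth 28
  lookup 99.114.111.77: bits 0110001101110010011 walk d0:-→d1:-→d2:-→d3:-→d4:H4→d5:-→d6:-→d7:-→d8:-→d9:-→d10:-→d11:-→d12:-→d13:-→d14:-→d15:-→d16:H3→d17:-→d18:-→d19:H3 -> H3
  lookup 166.208.106.114: bits 1010011011010000011010100111001 walk d0:-→d1:-→d2:-→d3:-→d4:-→d5:-→d6:-→d7:-→d8:-→d9:-→d10:-→d11:-→d12:-→d13:-→d14:-→d15:-→d16:-→d17:-→d18:-→d19:-→d20:H1→d21:-→d22:-→d23:-→d24:-→d25:-→d26:-→d27:-→d28:H4→d29:-→d30:-→d31:H2 -> H2

== LOOKUPS ==
["H2","H0","H2","H3","H3","H3","H2"]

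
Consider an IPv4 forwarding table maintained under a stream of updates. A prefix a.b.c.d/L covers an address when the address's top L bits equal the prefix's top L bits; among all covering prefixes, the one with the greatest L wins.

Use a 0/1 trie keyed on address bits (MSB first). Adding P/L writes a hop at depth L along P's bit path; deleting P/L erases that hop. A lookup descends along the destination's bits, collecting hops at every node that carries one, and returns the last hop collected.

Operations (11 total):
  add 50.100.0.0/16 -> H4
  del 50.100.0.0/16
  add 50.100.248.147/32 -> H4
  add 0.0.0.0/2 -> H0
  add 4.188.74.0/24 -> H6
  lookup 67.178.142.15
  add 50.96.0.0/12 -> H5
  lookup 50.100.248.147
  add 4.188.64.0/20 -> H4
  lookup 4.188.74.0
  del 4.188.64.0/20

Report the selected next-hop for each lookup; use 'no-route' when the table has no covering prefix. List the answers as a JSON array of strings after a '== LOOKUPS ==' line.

Trace:
  add 50.100.0.0/16 -> H4 at depth 16
  - 50.100.0.0/16 clear@16
  add 50.100.248.147/32 -> H4 at depth 32
  add 0.0.0.0/2 -> H0 at depth 2
  add 4.188.74.0/24 -> H6 at depth 24
  lookup 67.178.142.15: bits 0 walk d0:-→d1:- -> no-route
  add 50.96.0.0/12 -> H5 at depth 12
  lookup 50.100.248.147: bits 00110010011001001111100010010011 walk d0:-→d1:-→d2:H0→d3:-→d4:-→d5:-→d6:-→d7:-→d8:-→d9:-→d10:-→d11:-→d12:H5→d13:-→d14:-→d15:-→d16:-→d17:-→d18:-→d19:-→d20:-→d21:-→d22:-→d23:-→d24:-→d25:-→d26:-→d27:-→d28:-→d29:-→d30:-→d31:-→d32:H4 -> H4
  add 4.188.64.0/20 -> H4 at depth 20
  lookup 4.188.74.0: bits 000001001011110001001010 walk d0:-→d1:-→d2:H0→d3:-→d4:-→d5:-→d6:-→d7:-→d8:-→d9:-→d10:-→d11:-→d12:-→d13:-→d14:-→d15:-→d16:-→d17:-→d18:-→d19:-→d20:H4→d21:-→d22:-→d23:-→d24:H6 -> H6
  - 4.188.64.0/20 clear@20

== LOOKUPS ==
["no-route","H4","H6"]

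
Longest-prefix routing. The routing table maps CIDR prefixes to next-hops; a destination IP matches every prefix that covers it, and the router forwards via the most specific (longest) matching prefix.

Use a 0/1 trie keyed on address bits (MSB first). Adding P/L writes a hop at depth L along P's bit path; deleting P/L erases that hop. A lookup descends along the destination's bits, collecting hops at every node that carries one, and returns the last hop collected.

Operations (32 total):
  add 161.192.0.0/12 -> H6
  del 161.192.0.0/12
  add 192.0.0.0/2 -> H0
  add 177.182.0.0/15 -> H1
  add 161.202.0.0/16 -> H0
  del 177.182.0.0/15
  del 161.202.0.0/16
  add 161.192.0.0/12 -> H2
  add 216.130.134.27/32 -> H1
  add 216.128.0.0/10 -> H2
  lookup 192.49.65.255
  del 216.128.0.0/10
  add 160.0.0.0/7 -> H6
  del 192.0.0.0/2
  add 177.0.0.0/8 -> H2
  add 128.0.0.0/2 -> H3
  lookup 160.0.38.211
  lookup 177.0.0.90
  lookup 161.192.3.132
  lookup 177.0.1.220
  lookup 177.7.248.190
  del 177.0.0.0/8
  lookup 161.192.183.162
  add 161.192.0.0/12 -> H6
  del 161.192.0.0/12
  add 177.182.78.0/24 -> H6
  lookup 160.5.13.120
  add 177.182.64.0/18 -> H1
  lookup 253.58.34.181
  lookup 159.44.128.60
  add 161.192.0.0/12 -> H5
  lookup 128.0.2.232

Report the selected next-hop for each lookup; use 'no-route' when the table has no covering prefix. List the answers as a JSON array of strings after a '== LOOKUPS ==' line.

Process each operation:
  + 161.192.0.0/12 (H6) depth=12
  - 161.192.0.0/12 clear@12
  + 192.0.0.0/2 (H0) depth=2
  + 177.182.0.0/15 (H1) depth=15
  + 161.202.0.0/16 (H0) depth=16
  - 177.182.0.0/15 clear@15
  - 161.202.0.0/16 clear@16
  + 161.192.0.0/12 (H2) depth=12
  + 216.130.134.27/32 (H1) depth=32
  + 216.128.0.0/10 (H2) depth=10
  Q 192.49.65.255: descend 110 ; hops seen [H0] ; pick H0
  - 216.128.0.0/10 clear@10
  + 160.0.0.0/7 (H6) depth=7
  - 192.0.0.0/2 clear@2
  + 177.0.0.0/8 (H2) depth=8
  + 128.0.0.0/2 (H3) depth=2
  Q 160.0.38.211: descend 1010000 ; hops seen [H3,H6] ; pick H6
  Q 177.0.0.90: descend 10110001 ; hops seen [H3,H2] ; pick H2
  Q 161.192.3.132: descend 101000011100 ; hops seen [H3,H6,H2] ; pick H2
  Q 177.0.1.220: descend 10110001 ; hops seen [H3,H2] ; pick H2
  Q 177.7.248.190: descend 10110001 ; hops seen [H3,H2] ; pick H2
  - 177.0.0.0/8 clear@8
  Q 161.192.183.162: descend 101000011100 ; hops seen [H3,H6,H2] ; pick H2
  + 161.192.0.0/12 (H6) depth=12
  - 161.192.0.0/12 clear@12
  + 177.182.78.0/24 (H6) depth=24
  Q 160.5.13.120: descend 1010000 ; hops seen [H3,H6] ; pick H6
  + 177.182.64.0/18 (H1) depth=18
  Q 253.58.34.181: descend 11 ; hops seen [∅] ; pick no-route
  Q 159.44.128.60: descend 10 ; hops seen [H3] ; pick H3
  + 161.192.0.0/12 (H5) depth=12
  Q 128.0.2.232: descend 10 ; hops seen [H3] ; pick H3

== LOOKUPS ==
["H0","H6","H2","H2","H2","H2","H2","H6","no-route","H3","H3"]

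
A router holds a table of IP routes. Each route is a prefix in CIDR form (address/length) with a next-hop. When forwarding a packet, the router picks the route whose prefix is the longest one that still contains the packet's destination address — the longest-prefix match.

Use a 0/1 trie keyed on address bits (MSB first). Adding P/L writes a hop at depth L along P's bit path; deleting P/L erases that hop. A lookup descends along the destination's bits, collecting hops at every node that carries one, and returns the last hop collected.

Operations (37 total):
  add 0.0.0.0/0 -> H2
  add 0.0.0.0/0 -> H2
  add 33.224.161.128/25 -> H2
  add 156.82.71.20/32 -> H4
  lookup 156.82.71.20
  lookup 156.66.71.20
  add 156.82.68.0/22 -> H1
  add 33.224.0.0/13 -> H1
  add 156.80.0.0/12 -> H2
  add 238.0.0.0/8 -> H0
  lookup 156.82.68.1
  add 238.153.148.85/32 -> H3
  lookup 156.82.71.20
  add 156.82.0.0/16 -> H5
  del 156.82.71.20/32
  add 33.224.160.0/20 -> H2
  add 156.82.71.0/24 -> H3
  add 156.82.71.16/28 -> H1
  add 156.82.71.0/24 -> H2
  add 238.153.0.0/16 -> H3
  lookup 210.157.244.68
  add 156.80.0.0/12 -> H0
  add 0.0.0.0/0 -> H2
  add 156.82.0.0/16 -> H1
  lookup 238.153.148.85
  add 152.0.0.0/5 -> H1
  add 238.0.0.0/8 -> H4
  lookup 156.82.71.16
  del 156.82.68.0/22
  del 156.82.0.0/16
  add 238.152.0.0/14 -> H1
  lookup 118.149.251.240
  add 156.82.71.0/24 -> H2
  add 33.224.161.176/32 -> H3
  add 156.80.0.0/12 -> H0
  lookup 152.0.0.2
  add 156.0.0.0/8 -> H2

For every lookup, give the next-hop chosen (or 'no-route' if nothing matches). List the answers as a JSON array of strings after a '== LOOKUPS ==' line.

Trace:
  add 0.0.0.0/0 -> H2 at depth 0
  add 0.0.0.0/0 -> H2 at depth 0
  add 33.224.161.128/25 -> H2 at depth 25
  add 156.82.71.20/32 -> H4 at depth 32
  Q 156.82.71.20: descend 10011100010100100100011100010100 ; hops seen [H2,H4] ; pick H4
  Q 156.66.71.20: descend 10011100010 ; hops seen [H2] ; pick H2
  add 156.82.68.0/22 -> H1 at depth 22
  add 33.224.0.0/13 -> H1 at depth 13
  add 156.80.0.0/12 -> H2 at depth 12
  add 238.0.0.0/8 -> H0 at depth 8
  Q 156.82.68.1: descend 1001110001010010010001 ; hops seen [H2,H2,H1] ; pick H1
  add 238.153.148.85/32 -> H3 at depth 32
  Q 156.82.71.20: descend 10011100010100100100011100010100 ; hops seen [H2,H2,H1,H4] ; pick H4
  add 156.82.0.0/16 -> H5 at depth 16
  del 156.82.71.20/32 (clear depth 32)
  add 33.224.160.0/20 -> H2 at depth 20
  add 156.82.71.0/24 -> H3 at depth 24
  add 156.82.71.16/28 -> H1 at depth 28
  add 156.82.71.0/24 -> H2 at depth 24
  add 238.153.0.0/16 -> H3 at depth 16
  Q 210.157.244.68: descend 11 ; hops seen [H2] ; pick H2
  add 156.80.0.0/12 -> H0 at depth 12
  add 0.0.0.0/0 -> H2 at depth 0
  add 156.82.0.0/16 -> H1 at depth 16
  Q 238.153.148.85: descend 11101110100110011001010001010101 ; hops seen [H2,H0,H3,H3] ; pick H3
  add 152.0.0.0/5 -> H1 at depth 5
  add 238.0.0.0/8 -> H4 at depth 8
  Q 156.82.71.16: descend 10011100010100100100011100010 ; hops seen [H2,H1,H0,H1,H1,H2,H1] ; pick H1
  del 156.82.68.0/22 (clear depth 22)
  del 156.82.0.0/16 (clear depth 16)
  add 238.152.0.0/14 -> H1 at depth 14
  Q 118.149.251.240: descend 0 ; hops seen [H2] ; pick H2
  add 156.82.71.0/24 -> H2 at depth 24
  add 33.224.161.176/32 -> H3 at depth 32
  add 156.80.0.0/12 -> H0 at depth 12
  Q 152.0.0.2: descend 10011 ; hops seen [H2,H1] ; pick H1
  add 156.0.0.0/8 -> H2 at depth 8

== LOOKUPS ==
["H4","H2","H1","H4","H2","H3","H1","H2","H1"]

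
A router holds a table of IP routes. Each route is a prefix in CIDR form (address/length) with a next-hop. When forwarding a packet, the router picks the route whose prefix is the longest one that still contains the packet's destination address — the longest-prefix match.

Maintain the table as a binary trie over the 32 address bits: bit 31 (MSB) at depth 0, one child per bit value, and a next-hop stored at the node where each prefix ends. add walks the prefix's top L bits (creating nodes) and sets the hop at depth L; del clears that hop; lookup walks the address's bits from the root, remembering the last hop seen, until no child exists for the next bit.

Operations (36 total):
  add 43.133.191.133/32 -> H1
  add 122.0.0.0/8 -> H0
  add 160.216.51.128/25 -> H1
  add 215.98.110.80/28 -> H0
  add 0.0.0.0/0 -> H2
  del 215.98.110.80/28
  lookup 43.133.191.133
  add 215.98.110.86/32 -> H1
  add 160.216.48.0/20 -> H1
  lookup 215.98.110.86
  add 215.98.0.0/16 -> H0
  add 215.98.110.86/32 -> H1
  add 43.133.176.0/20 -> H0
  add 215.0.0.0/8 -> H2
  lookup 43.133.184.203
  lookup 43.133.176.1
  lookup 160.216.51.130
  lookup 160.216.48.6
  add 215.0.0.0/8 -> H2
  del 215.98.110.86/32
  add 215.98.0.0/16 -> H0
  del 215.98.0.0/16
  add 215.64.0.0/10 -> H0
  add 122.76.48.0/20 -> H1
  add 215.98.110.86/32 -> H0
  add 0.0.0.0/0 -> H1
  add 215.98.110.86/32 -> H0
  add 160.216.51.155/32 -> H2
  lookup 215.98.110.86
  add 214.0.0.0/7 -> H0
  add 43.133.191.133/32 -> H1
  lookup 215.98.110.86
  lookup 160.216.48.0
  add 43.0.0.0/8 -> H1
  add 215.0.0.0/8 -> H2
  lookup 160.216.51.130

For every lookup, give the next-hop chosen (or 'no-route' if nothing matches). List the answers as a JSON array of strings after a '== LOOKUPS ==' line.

Process each operation:
  + 43.133.191.133/32 (H1) depth=32
  + 122.0.0.0/8 (H0) depth=8
  + 160.216.51.128/25 (H1) depth=25
  + 215.98.110.80/28 (H0) depth=28
  + 0.0.0.0/0 (H2) depth=0
  - 215.98.110.80/28 clear@28
  lookup 43.133.191.133: bits 00101011100001011011111110000101 walk d0:H2→d1:-→d2:-→d3:-→d4:-→d5:-→d6:-→d7:-→d8:-→d9:-→d10:-→d11:-→d12:-→d13:-→d14:-→d15:-→d16:-→d17:-→d18:-→d19:-→d20:-→d21:-→d22:-→d23:-→d24:-→d25:-→d26:-→d27:-→d28:-→d29:-→d30:-→d31:-→d32:H1 -> H1
  + 215.98.110.86/32 (H1) depth=32
  + 160.216.48.0/20 (H1) depth=20
  lookup 215.98.110.86: bits 11010111011000100110111001010110 walk d0:H2→d1:-→d2:-→d3:-→d4:-→d5:-→d6:-→d7:-→d8:-→d9:-→d10:-→d11:-→d12:-→d13:-→d14:-→d15:-→d16:-→d17:-→d18:-→d19:-→d20:-→d21:-→d22:-→d23:-→d24:-→d25:-→d26:-→d27:-→d28:-→d29:-→d30:-→d31:-→d32:H1 -> H1
  + 215.98.0.0/16 (H0) depth=16
  + 215.98.110.86/32 (H1) depth=32
  + 43.133.176.0/20 (H0) depth=20
  + 215.0.0.0/8 (H2) depth=8
  lookup 43.133.184.203: bits 001010111000010110111 walk d0:H2→d1:-→d2:-→d3:-→d4:-→d5:-→d6:-→d7:-→d8:-→d9:-→d10:-→d11:-→d12:-→d13:-→d14:-→d15:-→d16:-→d17:-→d18:-→d19:-→d20:H0→d21:- -> H0
  lookup 43.133.176.1: bits 00101011100001011011 walk d0:H2→d1:-→d2:-→d3:-→d4:-→d5:-→d6:-→d7:-→d8:-→d9:-→d10:-→d11:-→d12:-→d13:-→d14:-→d15:-→d16:-→d17:-→d18:-→d19:-→d20:H0 -> H0
  lookup 160.216.51.130: bits 1010000011011000001100111 walk d0:H2→d1:-→d2:-→d3:-→d4:-→d5:-→d6:-→d7:-→d8:-→d9:-→d10:-→d11:-→d12:-→d13:-→d14:-→d15:-→d16:-→d17:-→d18:-→d19:-→d20:H1→d21:-→d22:-→d23:-→d24:-→d25:H1 -> H1
  lookup 160.216.48.6: bits 1010000011011000001100 walk d0:H2→d1:-→d2:-→d3:-→d4:-→d5:-→d6:-→d7:-→d8:-→d9:-→d10:-→d11:-→d12:-→d13:-→d14:-→d15:-→d16:-→d17:-→d18:-→d19:-→d20:H1→d21:-→d22:- -> H1
  + 215.0.0.0/8 (H2) depth=8
  - 215.98.110.86/32 clear@32
  + 215.98.0.0/16 (H0) depth=16
  - 215.98.0.0/16 clear@16
  + 215.64.0.0/10 (H0) depth=10
  + 122.76.48.0/20 (H1) depth=20
  + 215.98.110.86/32 (H0) depth=32
  + 0.0.0.0/0 (H1) depth=0
  + 215.98.110.86/32 (H0) depth=32
  + 160.216.51.155/32 (H2) depth=32
  lookup 215.98.110.86: bits 11010111011000100110111001010110 walk d0:H1→d1:-→d2:-→d3:-→d4:-→d5:-→d6:-→d7:-→d8:H2→d9:-→d10:H0→d11:-→d12:-→d13:-→d14:-→d15:-→d16:-→d17:-→d18:-→d19:-→d20:-→d21:-→d22:-→d23:-→d24:-→d25:-→d26:-→d27:-→d28:-→d29:-→d30:-→d31:-→d32:H0 -> H0
  + 214.0.0.0/7 (H0) depth=7
  + 43.133.191.133/32 (H1) depth=32
  lookup 215.98.110.86: bits 11010111011000100110111001010110 walk d0:H1→d1:-→d2:-→d3:-→d4:-→d5:-→d6:-→d7:H0→d8:H2→d9:-→d10:H0→d11:-→d12:-→d13:-→d14:-→d15:-→d16:-→d17:-→d18:-→d19:-→d20:-→d21:-→d22:-→d23:-→d24:-→d25:-→d26:-→d27:-→d28:-→d29:-→d30:-→d31:-→d32:H0 -> H0
  lookup 160.216.48.0: bits 1010000011011000001100 walk d0:H1→d1:-→d2:-→d3:-→d4:-→d5:-→d6:-→d7:-→d8:-→d9:-→d10:-→d11:-→d12:-→d13:-→d14:-→d15:-→d16:-→d17:-→d18:-→d19:-→d20:H1→d21:-→d22:- -> H1
  + 43.0.0.0/8 (H1) depth=8
  + 215.0.0.0/8 (H2) depth=8
  lookup 160.216.51.130: bits 101000001101100000110011100 walk d0:H1→d1:-→d2:-→d3:-→d4:-→d5:-→d6:-→d7:-→d8:-→d9:-→d10:-→d11:-→d12:-→d13:-→d14:-→d15:-→d16:-→d17:-→d18:-→d19:-→d20:H1→d21:-→d22:-→d23:-→d24:-→d25:H1→d26:-→d27:- -> H1

== LOOKUPS ==
["H1","H1","H0","H0","H1","H1","H0","H0","H1","H1"]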